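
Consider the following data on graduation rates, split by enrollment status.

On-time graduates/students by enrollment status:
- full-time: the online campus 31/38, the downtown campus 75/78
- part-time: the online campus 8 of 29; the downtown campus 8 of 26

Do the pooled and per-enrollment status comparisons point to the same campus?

Yes

Full-time: the online campus 31/38 = 81.6%, the downtown campus 75/78 = 96.2% → the downtown campus
Part-time: the online campus 8/29 = 27.6%, the downtown campus 8/26 = 30.8% → the downtown campus
Overall: the online campus 39/67 = 58.2%, the downtown campus 83/104 = 79.8% → the downtown campus
The downtown campus wins overall and in every enrollment group — no reversal.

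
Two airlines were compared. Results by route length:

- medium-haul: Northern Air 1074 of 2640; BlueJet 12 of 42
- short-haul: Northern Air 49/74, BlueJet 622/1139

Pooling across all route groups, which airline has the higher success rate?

BlueJet

Medium-haul: Northern Air 1074/2640 = 40.7%, BlueJet 12/42 = 28.6% → Northern Air
Short-haul: Northern Air 49/74 = 66.2%, BlueJet 622/1139 = 54.6% → Northern Air
Overall: Northern Air 1123/2714 = 41.4%, BlueJet 634/1181 = 53.7% → BlueJet
(Northern Air wins every route group but BlueJet wins overall — Northern Air's flights skew toward the low-rate medium-haul group.)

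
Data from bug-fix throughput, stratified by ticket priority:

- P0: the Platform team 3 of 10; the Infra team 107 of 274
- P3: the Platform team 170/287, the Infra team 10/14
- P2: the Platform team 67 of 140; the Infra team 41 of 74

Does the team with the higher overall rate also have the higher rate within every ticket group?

P0: the Platform team 3/10 = 30.0%, the Infra team 107/274 = 39.1% → the Infra team
P3: the Platform team 170/287 = 59.2%, the Infra team 10/14 = 71.4% → the Infra team
P2: the Platform team 67/140 = 47.9%, the Infra team 41/74 = 55.4% → the Infra team
Overall: the Platform team 240/437 = 54.9%, the Infra team 158/362 = 43.6% → the Platform team
The Infra team wins each ticket group but the Platform team wins overall — the comparison reverses. The Infra team's tickets skew toward P0, which has a lower base rate.

No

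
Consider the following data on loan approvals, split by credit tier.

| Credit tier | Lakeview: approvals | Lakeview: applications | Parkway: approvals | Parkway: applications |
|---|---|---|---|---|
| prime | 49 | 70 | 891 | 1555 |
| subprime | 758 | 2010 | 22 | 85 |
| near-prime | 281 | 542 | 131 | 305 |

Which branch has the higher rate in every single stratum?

Prime: Lakeview 49/70 = 70.0%, Parkway 891/1555 = 57.3% → Lakeview
Subprime: Lakeview 758/2010 = 37.7%, Parkway 22/85 = 25.9% → Lakeview
Near-prime: Lakeview 281/542 = 51.8%, Parkway 131/305 = 43.0% → Lakeview
Lakeview has the higher rate in all 3 groups.

Lakeview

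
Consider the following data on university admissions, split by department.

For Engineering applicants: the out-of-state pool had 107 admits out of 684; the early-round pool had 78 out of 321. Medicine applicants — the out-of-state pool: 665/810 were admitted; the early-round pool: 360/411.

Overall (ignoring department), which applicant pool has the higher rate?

the early-round pool

Engineering: the out-of-state pool 107/684 = 15.6%, the early-round pool 78/321 = 24.3% → the early-round pool
Medicine: the out-of-state pool 665/810 = 82.1%, the early-round pool 360/411 = 87.6% → the early-round pool
Overall: the out-of-state pool 772/1494 = 51.7%, the early-round pool 438/732 = 59.8% → the early-round pool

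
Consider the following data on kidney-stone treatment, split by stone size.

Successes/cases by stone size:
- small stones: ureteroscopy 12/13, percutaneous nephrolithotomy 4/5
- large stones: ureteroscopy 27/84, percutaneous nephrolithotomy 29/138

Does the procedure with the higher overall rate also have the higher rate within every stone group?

Yes

Small stones: ureteroscopy 12/13 = 92.3%, percutaneous nephrolithotomy 4/5 = 80.0% → ureteroscopy
Large stones: ureteroscopy 27/84 = 32.1%, percutaneous nephrolithotomy 29/138 = 21.0% → ureteroscopy
Overall: ureteroscopy 39/97 = 40.2%, percutaneous nephrolithotomy 33/143 = 23.1% → ureteroscopy
Ureteroscopy wins overall and in every stone group — no reversal.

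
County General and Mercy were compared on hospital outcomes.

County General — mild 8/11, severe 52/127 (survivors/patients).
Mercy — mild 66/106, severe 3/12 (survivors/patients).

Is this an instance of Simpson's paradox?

Yes

Mild: County General 8/11 = 72.7%, Mercy 66/106 = 62.3% → County General
Severe: County General 52/127 = 40.9%, Mercy 3/12 = 25.0% → County General
Overall: County General 60/138 = 43.5%, Mercy 69/118 = 58.5% → Mercy
County General wins each case group but Mercy wins overall — the comparison reverses. County General's patients skew toward severe, which has a lower base rate.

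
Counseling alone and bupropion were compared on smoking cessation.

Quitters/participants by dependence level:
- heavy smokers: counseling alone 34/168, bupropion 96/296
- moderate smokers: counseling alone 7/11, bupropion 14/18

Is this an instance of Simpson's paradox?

Heavy smokers: counseling alone 34/168 = 20.2%, bupropion 96/296 = 32.4% → bupropion
Moderate smokers: counseling alone 7/11 = 63.6%, bupropion 14/18 = 77.8% → bupropion
Overall: counseling alone 41/179 = 22.9%, bupropion 110/314 = 35.0% → bupropion
Bupropion wins overall and in every dependence group — no reversal.

No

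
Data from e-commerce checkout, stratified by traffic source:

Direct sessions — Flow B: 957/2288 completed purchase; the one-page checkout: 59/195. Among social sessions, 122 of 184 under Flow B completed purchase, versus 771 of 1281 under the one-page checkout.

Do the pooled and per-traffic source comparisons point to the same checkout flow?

Direct: Flow B 957/2288 = 41.8%, the one-page checkout 59/195 = 30.3% → Flow B
Social: Flow B 122/184 = 66.3%, the one-page checkout 771/1281 = 60.2% → Flow B
Overall: Flow B 1079/2472 = 43.6%, the one-page checkout 830/1476 = 56.2% → the one-page checkout
Flow B wins each traffic group but the one-page checkout wins overall — the comparison reverses. Flow B's sessions skew toward direct, which has a lower base rate.

No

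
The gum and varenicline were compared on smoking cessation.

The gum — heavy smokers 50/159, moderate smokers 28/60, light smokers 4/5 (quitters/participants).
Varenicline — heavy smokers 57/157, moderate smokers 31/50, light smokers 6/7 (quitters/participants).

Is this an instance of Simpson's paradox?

Heavy smokers: the gum 50/159 = 31.4%, varenicline 57/157 = 36.3% → varenicline
Moderate smokers: the gum 28/60 = 46.7%, varenicline 31/50 = 62.0% → varenicline
Light smokers: the gum 4/5 = 80.0%, varenicline 6/7 = 85.7% → varenicline
Overall: the gum 82/224 = 36.6%, varenicline 94/214 = 43.9% → varenicline
Varenicline wins overall and in every dependence group — no reversal.

No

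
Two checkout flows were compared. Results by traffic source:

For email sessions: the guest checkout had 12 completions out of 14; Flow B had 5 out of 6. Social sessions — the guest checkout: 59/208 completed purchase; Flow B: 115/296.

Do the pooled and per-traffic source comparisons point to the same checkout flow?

No

Email: the guest checkout 12/14 = 85.7%, Flow B 5/6 = 83.3% → the guest checkout
Social: the guest checkout 59/208 = 28.4%, Flow B 115/296 = 38.9% → Flow B
Overall: the guest checkout 71/222 = 32.0%, Flow B 120/302 = 39.7% → Flow B
Neither sweeps: the guest checkout wins 1 of 2 groups, Flow B wins 1. Flow B wins overall but not every group — no Simpson reversal.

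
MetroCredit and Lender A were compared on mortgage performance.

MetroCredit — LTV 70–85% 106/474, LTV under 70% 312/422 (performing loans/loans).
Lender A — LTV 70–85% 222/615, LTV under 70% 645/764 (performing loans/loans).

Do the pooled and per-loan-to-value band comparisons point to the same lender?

LTV 70–85%: MetroCredit 106/474 = 22.4%, Lender A 222/615 = 36.1% → Lender A
LTV under 70%: MetroCredit 312/422 = 73.9%, Lender A 645/764 = 84.4% → Lender A
Overall: MetroCredit 418/896 = 46.7%, Lender A 867/1379 = 62.9% → Lender A
Lender A wins overall and in every loan-to-value group — no reversal.

Yes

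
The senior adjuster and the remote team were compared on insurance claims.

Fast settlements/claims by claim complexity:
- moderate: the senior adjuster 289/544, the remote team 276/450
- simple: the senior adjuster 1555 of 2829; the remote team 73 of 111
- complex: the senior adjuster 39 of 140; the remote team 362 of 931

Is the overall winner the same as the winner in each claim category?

No

Moderate: the senior adjuster 289/544 = 53.1%, the remote team 276/450 = 61.3% → the remote team
Simple: the senior adjuster 1555/2829 = 55.0%, the remote team 73/111 = 65.8% → the remote team
Complex: the senior adjuster 39/140 = 27.9%, the remote team 362/931 = 38.9% → the remote team
Overall: the senior adjuster 1883/3513 = 53.6%, the remote team 711/1492 = 47.7% → the senior adjuster
The remote team wins each claim group but the senior adjuster wins overall — the comparison reverses. The remote team's claims skew toward complex, which has a lower base rate.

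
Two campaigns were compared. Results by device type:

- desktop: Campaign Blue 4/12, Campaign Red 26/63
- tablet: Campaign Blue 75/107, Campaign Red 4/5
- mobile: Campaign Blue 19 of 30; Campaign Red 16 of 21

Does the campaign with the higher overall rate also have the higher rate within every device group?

No

Desktop: Campaign Blue 4/12 = 33.3%, Campaign Red 26/63 = 41.3% → Campaign Red
Tablet: Campaign Blue 75/107 = 70.1%, Campaign Red 4/5 = 80.0% → Campaign Red
Mobile: Campaign Blue 19/30 = 63.3%, Campaign Red 16/21 = 76.2% → Campaign Red
Overall: Campaign Blue 98/149 = 65.8%, Campaign Red 46/89 = 51.7% → Campaign Blue
Campaign Red wins each device group but Campaign Blue wins overall — the comparison reverses. Campaign Red's impressions skew toward desktop, which has a lower base rate.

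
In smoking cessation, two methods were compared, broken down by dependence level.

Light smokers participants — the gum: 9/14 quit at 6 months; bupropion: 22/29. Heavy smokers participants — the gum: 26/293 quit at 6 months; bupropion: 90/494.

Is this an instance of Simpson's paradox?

Light smokers: the gum 9/14 = 64.3%, bupropion 22/29 = 75.9% → bupropion
Heavy smokers: the gum 26/293 = 8.9%, bupropion 90/494 = 18.2% → bupropion
Overall: the gum 35/307 = 11.4%, bupropion 112/523 = 21.4% → bupropion
Bupropion wins overall and in every dependence group — no reversal.

No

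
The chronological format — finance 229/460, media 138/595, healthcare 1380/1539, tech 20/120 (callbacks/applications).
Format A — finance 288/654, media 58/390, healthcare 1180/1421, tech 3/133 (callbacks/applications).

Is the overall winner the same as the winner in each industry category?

Yes

Finance: the chronological format 229/460 = 49.8%, Format A 288/654 = 44.0% → the chronological format
Media: the chronological format 138/595 = 23.2%, Format A 58/390 = 14.9% → the chronological format
Healthcare: the chronological format 1380/1539 = 89.7%, Format A 1180/1421 = 83.0% → the chronological format
Tech: the chronological format 20/120 = 16.7%, Format A 3/133 = 2.3% → the chronological format
Overall: the chronological format 1767/2714 = 65.1%, Format A 1529/2598 = 58.9% → the chronological format
The chronological format wins overall and in every industry group — no reversal.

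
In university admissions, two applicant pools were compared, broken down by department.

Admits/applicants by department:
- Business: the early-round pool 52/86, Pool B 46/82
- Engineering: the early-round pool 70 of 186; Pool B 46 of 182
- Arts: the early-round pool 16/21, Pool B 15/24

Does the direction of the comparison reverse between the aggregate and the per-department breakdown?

Business: the early-round pool 52/86 = 60.5%, Pool B 46/82 = 56.1% → the early-round pool
Engineering: the early-round pool 70/186 = 37.6%, Pool B 46/182 = 25.3% → the early-round pool
Arts: the early-round pool 16/21 = 76.2%, Pool B 15/24 = 62.5% → the early-round pool
Overall: the early-round pool 138/293 = 47.1%, Pool B 107/288 = 37.2% → the early-round pool
The early-round pool wins overall and in every department group — no reversal.

No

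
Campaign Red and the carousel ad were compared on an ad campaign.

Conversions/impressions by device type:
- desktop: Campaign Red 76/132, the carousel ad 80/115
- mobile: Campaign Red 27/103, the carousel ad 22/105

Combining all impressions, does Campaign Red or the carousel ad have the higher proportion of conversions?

the carousel ad

Desktop: Campaign Red 76/132 = 57.6%, the carousel ad 80/115 = 69.6% → the carousel ad
Mobile: Campaign Red 27/103 = 26.2%, the carousel ad 22/105 = 21.0% → Campaign Red
Overall: Campaign Red 103/235 = 43.8%, the carousel ad 102/220 = 46.4% → the carousel ad
(Neither sweeps every device group, but the carousel ad has the higher pooled rate.)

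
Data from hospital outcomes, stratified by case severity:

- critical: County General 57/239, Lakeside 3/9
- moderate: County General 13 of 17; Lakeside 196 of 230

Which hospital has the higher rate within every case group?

Lakeside

Critical: County General 57/239 = 23.8%, Lakeside 3/9 = 33.3% → Lakeside
Moderate: County General 13/17 = 76.5%, Lakeside 196/230 = 85.2% → Lakeside
Lakeside has the higher rate in both groups.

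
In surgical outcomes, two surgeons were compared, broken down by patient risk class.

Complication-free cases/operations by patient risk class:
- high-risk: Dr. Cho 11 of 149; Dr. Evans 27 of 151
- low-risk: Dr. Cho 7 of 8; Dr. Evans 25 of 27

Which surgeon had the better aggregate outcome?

High-risk: Dr. Cho 11/149 = 7.4%, Dr. Evans 27/151 = 17.9% → Dr. Evans
Low-risk: Dr. Cho 7/8 = 87.5%, Dr. Evans 25/27 = 92.6% → Dr. Evans
Overall: Dr. Cho 18/157 = 11.5%, Dr. Evans 52/178 = 29.2% → Dr. Evans

Dr. Evans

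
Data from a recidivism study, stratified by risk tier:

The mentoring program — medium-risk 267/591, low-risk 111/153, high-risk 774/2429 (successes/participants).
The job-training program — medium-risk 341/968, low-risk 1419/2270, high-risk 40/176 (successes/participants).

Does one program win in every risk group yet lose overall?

Yes

Medium-risk: the mentoring program 267/591 = 45.2%, the job-training program 341/968 = 35.2% → the mentoring program
Low-risk: the mentoring program 111/153 = 72.5%, the job-training program 1419/2270 = 62.5% → the mentoring program
High-risk: the mentoring program 774/2429 = 31.9%, the job-training program 40/176 = 22.7% → the mentoring program
Overall: the mentoring program 1152/3173 = 36.3%, the job-training program 1800/3414 = 52.7% → the job-training program
The mentoring program wins each risk group but the job-training program wins overall — the comparison reverses. The mentoring program's participants skew toward high-risk, which has a lower base rate.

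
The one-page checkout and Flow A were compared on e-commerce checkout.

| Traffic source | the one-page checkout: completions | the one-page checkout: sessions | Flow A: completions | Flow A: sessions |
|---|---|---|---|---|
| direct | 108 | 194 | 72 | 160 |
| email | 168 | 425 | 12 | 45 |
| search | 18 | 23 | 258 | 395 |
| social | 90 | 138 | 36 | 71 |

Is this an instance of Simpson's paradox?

Yes

Direct: the one-page checkout 108/194 = 55.7%, Flow A 72/160 = 45.0% → the one-page checkout
Email: the one-page checkout 168/425 = 39.5%, Flow A 12/45 = 26.7% → the one-page checkout
Search: the one-page checkout 18/23 = 78.3%, Flow A 258/395 = 65.3% → the one-page checkout
Social: the one-page checkout 90/138 = 65.2%, Flow A 36/71 = 50.7% → the one-page checkout
Overall: the one-page checkout 384/780 = 49.2%, Flow A 378/671 = 56.3% → Flow A
The one-page checkout wins each traffic group but Flow A wins overall — the comparison reverses. The one-page checkout's sessions skew toward email, which has a lower base rate.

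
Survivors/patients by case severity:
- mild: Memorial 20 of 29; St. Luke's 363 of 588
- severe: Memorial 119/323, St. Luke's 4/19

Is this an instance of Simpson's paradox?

Mild: Memorial 20/29 = 69.0%, St. Luke's 363/588 = 61.7% → Memorial
Severe: Memorial 119/323 = 36.8%, St. Luke's 4/19 = 21.1% → Memorial
Overall: Memorial 139/352 = 39.5%, St. Luke's 367/607 = 60.5% → St. Luke's
Memorial wins each case group but St. Luke's wins overall — the comparison reverses. Memorial's patients skew toward severe, which has a lower base rate.

Yes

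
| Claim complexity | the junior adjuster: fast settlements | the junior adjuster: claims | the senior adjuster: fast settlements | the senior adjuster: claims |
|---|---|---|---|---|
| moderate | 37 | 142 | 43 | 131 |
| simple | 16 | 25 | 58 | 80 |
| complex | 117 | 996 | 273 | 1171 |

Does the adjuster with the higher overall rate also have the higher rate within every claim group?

Yes

Moderate: the junior adjuster 37/142 = 26.1%, the senior adjuster 43/131 = 32.8% → the senior adjuster
Simple: the junior adjuster 16/25 = 64.0%, the senior adjuster 58/80 = 72.5% → the senior adjuster
Complex: the junior adjuster 117/996 = 11.7%, the senior adjuster 273/1171 = 23.3% → the senior adjuster
Overall: the junior adjuster 170/1163 = 14.6%, the senior adjuster 374/1382 = 27.1% → the senior adjuster
The senior adjuster wins overall and in every claim group — no reversal.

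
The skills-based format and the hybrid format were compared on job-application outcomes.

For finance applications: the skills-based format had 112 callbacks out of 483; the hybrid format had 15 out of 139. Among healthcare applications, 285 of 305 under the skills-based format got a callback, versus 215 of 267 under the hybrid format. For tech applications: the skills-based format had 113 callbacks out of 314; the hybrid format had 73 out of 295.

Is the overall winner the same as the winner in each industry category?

Finance: the skills-based format 112/483 = 23.2%, the hybrid format 15/139 = 10.8% → the skills-based format
Healthcare: the skills-based format 285/305 = 93.4%, the hybrid format 215/267 = 80.5% → the skills-based format
Tech: the skills-based format 113/314 = 36.0%, the hybrid format 73/295 = 24.7% → the skills-based format
Overall: the skills-based format 510/1102 = 46.3%, the hybrid format 303/701 = 43.2% → the skills-based format
The skills-based format wins overall and in every industry group — no reversal.

Yes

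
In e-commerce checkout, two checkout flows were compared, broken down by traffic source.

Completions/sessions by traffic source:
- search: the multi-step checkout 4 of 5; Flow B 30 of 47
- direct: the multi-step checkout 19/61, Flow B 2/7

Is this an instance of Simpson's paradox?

Search: the multi-step checkout 4/5 = 80.0%, Flow B 30/47 = 63.8% → the multi-step checkout
Direct: the multi-step checkout 19/61 = 31.1%, Flow B 2/7 = 28.6% → the multi-step checkout
Overall: the multi-step checkout 23/66 = 34.8%, Flow B 32/54 = 59.3% → Flow B
The multi-step checkout wins each traffic group but Flow B wins overall — the comparison reverses. The multi-step checkout's sessions skew toward direct, which has a lower base rate.

Yes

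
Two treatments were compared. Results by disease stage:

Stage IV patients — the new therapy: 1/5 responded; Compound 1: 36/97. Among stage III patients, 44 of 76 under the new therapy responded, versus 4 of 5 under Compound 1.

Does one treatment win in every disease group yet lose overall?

Yes

Stage IV: the new therapy 1/5 = 20.0%, Compound 1 36/97 = 37.1% → Compound 1
Stage III: the new therapy 44/76 = 57.9%, Compound 1 4/5 = 80.0% → Compound 1
Overall: the new therapy 45/81 = 55.6%, Compound 1 40/102 = 39.2% → the new therapy
Compound 1 wins each disease group but the new therapy wins overall — the comparison reverses. Compound 1's patients skew toward stage IV, which has a lower base rate.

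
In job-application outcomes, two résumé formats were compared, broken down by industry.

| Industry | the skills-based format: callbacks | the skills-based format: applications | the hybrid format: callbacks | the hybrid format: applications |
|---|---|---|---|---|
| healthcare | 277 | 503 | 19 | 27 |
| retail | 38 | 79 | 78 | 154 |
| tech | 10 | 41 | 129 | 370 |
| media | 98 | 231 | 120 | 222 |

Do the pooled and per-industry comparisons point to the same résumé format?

No

Healthcare: the skills-based format 277/503 = 55.1%, the hybrid format 19/27 = 70.4% → the hybrid format
Retail: the skills-based format 38/79 = 48.1%, the hybrid format 78/154 = 50.6% → the hybrid format
Tech: the skills-based format 10/41 = 24.4%, the hybrid format 129/370 = 34.9% → the hybrid format
Media: the skills-based format 98/231 = 42.4%, the hybrid format 120/222 = 54.1% → the hybrid format
Overall: the skills-based format 423/854 = 49.5%, the hybrid format 346/773 = 44.8% → the skills-based format
The hybrid format wins each industry group but the skills-based format wins overall — the comparison reverses. The hybrid format's applications skew toward tech, which has a lower base rate.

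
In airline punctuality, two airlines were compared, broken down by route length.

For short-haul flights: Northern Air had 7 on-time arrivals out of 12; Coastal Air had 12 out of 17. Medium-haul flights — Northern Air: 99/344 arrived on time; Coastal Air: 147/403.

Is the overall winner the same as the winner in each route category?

Yes

Short-haul: Northern Air 7/12 = 58.3%, Coastal Air 12/17 = 70.6% → Coastal Air
Medium-haul: Northern Air 99/344 = 28.8%, Coastal Air 147/403 = 36.5% → Coastal Air
Overall: Northern Air 106/356 = 29.8%, Coastal Air 159/420 = 37.9% → Coastal Air
Coastal Air wins overall and in every route group — no reversal.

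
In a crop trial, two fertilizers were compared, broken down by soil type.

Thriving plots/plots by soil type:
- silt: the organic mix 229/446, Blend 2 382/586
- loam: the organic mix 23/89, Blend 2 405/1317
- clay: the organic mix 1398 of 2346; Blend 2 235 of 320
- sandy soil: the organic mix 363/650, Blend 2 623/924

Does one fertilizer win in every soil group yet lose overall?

Yes

Silt: the organic mix 229/446 = 51.3%, Blend 2 382/586 = 65.2% → Blend 2
Loam: the organic mix 23/89 = 25.8%, Blend 2 405/1317 = 30.8% → Blend 2
Clay: the organic mix 1398/2346 = 59.6%, Blend 2 235/320 = 73.4% → Blend 2
Sandy soil: the organic mix 363/650 = 55.8%, Blend 2 623/924 = 67.4% → Blend 2
Overall: the organic mix 2013/3531 = 57.0%, Blend 2 1645/3147 = 52.3% → the organic mix
Blend 2 wins each soil group but the organic mix wins overall — the comparison reverses. Blend 2's plots skew toward loam, which has a lower base rate.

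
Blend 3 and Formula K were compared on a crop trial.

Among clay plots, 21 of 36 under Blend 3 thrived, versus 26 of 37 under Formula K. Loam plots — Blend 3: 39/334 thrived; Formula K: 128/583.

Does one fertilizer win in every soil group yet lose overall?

Clay: Blend 3 21/36 = 58.3%, Formula K 26/37 = 70.3% → Formula K
Loam: Blend 3 39/334 = 11.7%, Formula K 128/583 = 22.0% → Formula K
Overall: Blend 3 60/370 = 16.2%, Formula K 154/620 = 24.8% → Formula K
Formula K wins overall and in every soil group — no reversal.

No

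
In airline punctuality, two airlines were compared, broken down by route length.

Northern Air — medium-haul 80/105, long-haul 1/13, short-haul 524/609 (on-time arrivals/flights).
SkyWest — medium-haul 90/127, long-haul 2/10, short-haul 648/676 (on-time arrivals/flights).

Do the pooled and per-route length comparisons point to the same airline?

No

Medium-haul: Northern Air 80/105 = 76.2%, SkyWest 90/127 = 70.9% → Northern Air
Long-haul: Northern Air 1/13 = 7.7%, SkyWest 2/10 = 20.0% → SkyWest
Short-haul: Northern Air 524/609 = 86.0%, SkyWest 648/676 = 95.9% → SkyWest
Overall: Northern Air 605/727 = 83.2%, SkyWest 740/813 = 91.0% → SkyWest
Neither sweeps: Northern Air wins 1 of 3 groups, SkyWest wins 2. SkyWest wins overall but not every group — no Simpson reversal.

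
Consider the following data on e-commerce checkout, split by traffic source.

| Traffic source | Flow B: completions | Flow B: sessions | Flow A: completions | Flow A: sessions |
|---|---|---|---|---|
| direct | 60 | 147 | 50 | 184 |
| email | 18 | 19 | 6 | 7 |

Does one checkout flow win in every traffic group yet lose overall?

Direct: Flow B 60/147 = 40.8%, Flow A 50/184 = 27.2% → Flow B
Email: Flow B 18/19 = 94.7%, Flow A 6/7 = 85.7% → Flow B
Overall: Flow B 78/166 = 47.0%, Flow A 56/191 = 29.3% → Flow B
Flow B wins overall and in every traffic group — no reversal.

No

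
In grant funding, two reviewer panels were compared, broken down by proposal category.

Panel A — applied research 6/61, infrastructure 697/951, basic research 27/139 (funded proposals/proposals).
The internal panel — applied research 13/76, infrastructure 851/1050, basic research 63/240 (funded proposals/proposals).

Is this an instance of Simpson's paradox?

No

Applied research: Panel A 6/61 = 9.8%, the internal panel 13/76 = 17.1% → the internal panel
Infrastructure: Panel A 697/951 = 73.3%, the internal panel 851/1050 = 81.0% → the internal panel
Basic research: Panel A 27/139 = 19.4%, the internal panel 63/240 = 26.2% → the internal panel
Overall: Panel A 730/1151 = 63.4%, the internal panel 927/1366 = 67.9% → the internal panel
The internal panel wins overall and in every proposal group — no reversal.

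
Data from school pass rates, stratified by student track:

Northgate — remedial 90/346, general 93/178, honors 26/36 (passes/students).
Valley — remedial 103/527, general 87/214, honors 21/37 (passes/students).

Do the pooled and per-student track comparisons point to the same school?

Yes

Remedial: Northgate 90/346 = 26.0%, Valley 103/527 = 19.5% → Northgate
General: Northgate 93/178 = 52.2%, Valley 87/214 = 40.7% → Northgate
Honors: Northgate 26/36 = 72.2%, Valley 21/37 = 56.8% → Northgate
Overall: Northgate 209/560 = 37.3%, Valley 211/778 = 27.1% → Northgate
Northgate wins overall and in every student group — no reversal.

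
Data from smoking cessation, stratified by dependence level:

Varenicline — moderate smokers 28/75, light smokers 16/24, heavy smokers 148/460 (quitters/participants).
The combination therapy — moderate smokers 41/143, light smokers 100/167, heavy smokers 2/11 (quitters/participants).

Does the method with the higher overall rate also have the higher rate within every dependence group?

No

Moderate smokers: varenicline 28/75 = 37.3%, the combination therapy 41/143 = 28.7% → varenicline
Light smokers: varenicline 16/24 = 66.7%, the combination therapy 100/167 = 59.9% → varenicline
Heavy smokers: varenicline 148/460 = 32.2%, the combination therapy 2/11 = 18.2% → varenicline
Overall: varenicline 192/559 = 34.3%, the combination therapy 143/321 = 44.5% → the combination therapy
Varenicline wins each dependence group but the combination therapy wins overall — the comparison reverses. Varenicline's participants skew toward heavy smokers, which has a lower base rate.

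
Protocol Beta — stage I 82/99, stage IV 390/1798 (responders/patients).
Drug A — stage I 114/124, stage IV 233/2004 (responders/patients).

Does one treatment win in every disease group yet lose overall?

No

Stage I: Protocol Beta 82/99 = 82.8%, Drug A 114/124 = 91.9% → Drug A
Stage IV: Protocol Beta 390/1798 = 21.7%, Drug A 233/2004 = 11.6% → Protocol Beta
Overall: Protocol Beta 472/1897 = 24.9%, Drug A 347/2128 = 16.3% → Protocol Beta
Neither sweeps: Protocol Beta wins 1 of 2 groups, Drug A wins 1. Protocol Beta wins overall but not every group — no Simpson reversal.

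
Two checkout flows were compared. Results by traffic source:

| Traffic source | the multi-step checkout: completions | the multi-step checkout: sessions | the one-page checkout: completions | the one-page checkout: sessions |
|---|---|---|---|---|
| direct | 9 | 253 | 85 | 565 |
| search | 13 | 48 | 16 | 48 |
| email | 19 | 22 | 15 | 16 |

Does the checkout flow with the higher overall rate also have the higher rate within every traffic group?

Yes

Direct: the multi-step checkout 9/253 = 3.6%, the one-page checkout 85/565 = 15.0% → the one-page checkout
Search: the multi-step checkout 13/48 = 27.1%, the one-page checkout 16/48 = 33.3% → the one-page checkout
Email: the multi-step checkout 19/22 = 86.4%, the one-page checkout 15/16 = 93.8% → the one-page checkout
Overall: the multi-step checkout 41/323 = 12.7%, the one-page checkout 116/629 = 18.4% → the one-page checkout
The one-page checkout wins overall and in every traffic group — no reversal.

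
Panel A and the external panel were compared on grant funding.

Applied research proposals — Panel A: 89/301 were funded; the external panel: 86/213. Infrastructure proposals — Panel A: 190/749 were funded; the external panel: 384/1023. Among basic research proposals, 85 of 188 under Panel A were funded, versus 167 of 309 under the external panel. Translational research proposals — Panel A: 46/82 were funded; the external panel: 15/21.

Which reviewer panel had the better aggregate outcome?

the external panel

Applied research: Panel A 89/301 = 29.6%, the external panel 86/213 = 40.4% → the external panel
Infrastructure: Panel A 190/749 = 25.4%, the external panel 384/1023 = 37.5% → the external panel
Basic research: Panel A 85/188 = 45.2%, the external panel 167/309 = 54.0% → the external panel
Translational research: Panel A 46/82 = 56.1%, the external panel 15/21 = 71.4% → the external panel
Overall: Panel A 410/1320 = 31.1%, the external panel 652/1566 = 41.6% → the external panel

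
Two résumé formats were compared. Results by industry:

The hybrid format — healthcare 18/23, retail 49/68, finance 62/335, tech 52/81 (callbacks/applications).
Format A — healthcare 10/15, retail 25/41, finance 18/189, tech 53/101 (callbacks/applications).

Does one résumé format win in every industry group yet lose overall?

Healthcare: the hybrid format 18/23 = 78.3%, Format A 10/15 = 66.7% → the hybrid format
Retail: the hybrid format 49/68 = 72.1%, Format A 25/41 = 61.0% → the hybrid format
Finance: the hybrid format 62/335 = 18.5%, Format A 18/189 = 9.5% → the hybrid format
Tech: the hybrid format 52/81 = 64.2%, Format A 53/101 = 52.5% → the hybrid format
Overall: the hybrid format 181/507 = 35.7%, Format A 106/346 = 30.6% → the hybrid format
The hybrid format wins overall and in every industry group — no reversal.

No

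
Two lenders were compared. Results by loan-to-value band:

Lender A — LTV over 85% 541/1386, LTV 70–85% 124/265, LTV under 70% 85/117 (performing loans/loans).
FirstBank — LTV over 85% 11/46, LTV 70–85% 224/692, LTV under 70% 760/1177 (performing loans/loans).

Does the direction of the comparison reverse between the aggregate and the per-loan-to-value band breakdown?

Yes

LTV over 85%: Lender A 541/1386 = 39.0%, FirstBank 11/46 = 23.9% → Lender A
LTV 70–85%: Lender A 124/265 = 46.8%, FirstBank 224/692 = 32.4% → Lender A
LTV under 70%: Lender A 85/117 = 72.6%, FirstBank 760/1177 = 64.6% → Lender A
Overall: Lender A 750/1768 = 42.4%, FirstBank 995/1915 = 52.0% → FirstBank
Lender A wins each loan-to-value group but FirstBank wins overall — the comparison reverses. Lender A's loans skew toward LTV over 85%, which has a lower base rate.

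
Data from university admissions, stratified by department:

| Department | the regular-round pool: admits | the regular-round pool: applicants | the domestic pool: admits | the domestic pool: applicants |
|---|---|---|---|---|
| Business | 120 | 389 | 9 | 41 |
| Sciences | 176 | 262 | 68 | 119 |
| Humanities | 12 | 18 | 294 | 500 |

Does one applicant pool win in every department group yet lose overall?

Yes

Business: the regular-round pool 120/389 = 30.8%, the domestic pool 9/41 = 22.0% → the regular-round pool
Sciences: the regular-round pool 176/262 = 67.2%, the domestic pool 68/119 = 57.1% → the regular-round pool
Humanities: the regular-round pool 12/18 = 66.7%, the domestic pool 294/500 = 58.8% → the regular-round pool
Overall: the regular-round pool 308/669 = 46.0%, the domestic pool 371/660 = 56.2% → the domestic pool
The regular-round pool wins each department group but the domestic pool wins overall — the comparison reverses. The regular-round pool's applicants skew toward Business, which has a lower base rate.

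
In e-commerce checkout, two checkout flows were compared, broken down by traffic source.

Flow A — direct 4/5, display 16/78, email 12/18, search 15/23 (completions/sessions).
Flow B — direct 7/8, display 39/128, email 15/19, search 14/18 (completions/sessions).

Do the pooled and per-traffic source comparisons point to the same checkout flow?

Direct: Flow A 4/5 = 80.0%, Flow B 7/8 = 87.5% → Flow B
Display: Flow A 16/78 = 20.5%, Flow B 39/128 = 30.5% → Flow B
Email: Flow A 12/18 = 66.7%, Flow B 15/19 = 78.9% → Flow B
Search: Flow A 15/23 = 65.2%, Flow B 14/18 = 77.8% → Flow B
Overall: Flow A 47/124 = 37.9%, Flow B 75/173 = 43.4% → Flow B
Flow B wins overall and in every traffic group — no reversal.

Yes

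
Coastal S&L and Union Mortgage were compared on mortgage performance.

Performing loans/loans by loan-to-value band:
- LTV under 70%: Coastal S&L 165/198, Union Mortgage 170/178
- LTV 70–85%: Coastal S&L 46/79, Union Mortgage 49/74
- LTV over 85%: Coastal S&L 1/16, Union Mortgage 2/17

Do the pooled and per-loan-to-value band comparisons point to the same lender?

Yes

LTV under 70%: Coastal S&L 165/198 = 83.3%, Union Mortgage 170/178 = 95.5% → Union Mortgage
LTV 70–85%: Coastal S&L 46/79 = 58.2%, Union Mortgage 49/74 = 66.2% → Union Mortgage
LTV over 85%: Coastal S&L 1/16 = 6.2%, Union Mortgage 2/17 = 11.8% → Union Mortgage
Overall: Coastal S&L 212/293 = 72.4%, Union Mortgage 221/269 = 82.2% → Union Mortgage
Union Mortgage wins overall and in every loan-to-value group — no reversal.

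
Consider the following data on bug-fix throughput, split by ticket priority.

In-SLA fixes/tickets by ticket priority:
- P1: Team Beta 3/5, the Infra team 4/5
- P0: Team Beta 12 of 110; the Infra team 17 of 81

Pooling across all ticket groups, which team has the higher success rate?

the Infra team

P1: Team Beta 3/5 = 60.0%, the Infra team 4/5 = 80.0% → the Infra team
P0: Team Beta 12/110 = 10.9%, the Infra team 17/81 = 21.0% → the Infra team
Overall: Team Beta 15/115 = 13.0%, the Infra team 21/86 = 24.4% → the Infra team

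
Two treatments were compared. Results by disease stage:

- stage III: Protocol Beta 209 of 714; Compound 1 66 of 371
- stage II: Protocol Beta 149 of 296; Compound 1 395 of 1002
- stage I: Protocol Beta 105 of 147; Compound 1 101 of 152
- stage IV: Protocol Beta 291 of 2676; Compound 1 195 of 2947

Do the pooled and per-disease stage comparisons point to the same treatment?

Stage III: Protocol Beta 209/714 = 29.3%, Compound 1 66/371 = 17.8% → Protocol Beta
Stage II: Protocol Beta 149/296 = 50.3%, Compound 1 395/1002 = 39.4% → Protocol Beta
Stage I: Protocol Beta 105/147 = 71.4%, Compound 1 101/152 = 66.4% → Protocol Beta
Stage IV: Protocol Beta 291/2676 = 10.9%, Compound 1 195/2947 = 6.6% → Protocol Beta
Overall: Protocol Beta 754/3833 = 19.7%, Compound 1 757/4472 = 16.9% → Protocol Beta
Protocol Beta wins overall and in every disease group — no reversal.

Yes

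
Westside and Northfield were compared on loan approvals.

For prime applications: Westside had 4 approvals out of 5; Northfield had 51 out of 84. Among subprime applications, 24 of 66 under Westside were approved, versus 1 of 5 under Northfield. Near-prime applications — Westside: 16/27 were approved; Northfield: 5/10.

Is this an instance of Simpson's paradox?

Prime: Westside 4/5 = 80.0%, Northfield 51/84 = 60.7% → Westside
Subprime: Westside 24/66 = 36.4%, Northfield 1/5 = 20.0% → Westside
Near-prime: Westside 16/27 = 59.3%, Northfield 5/10 = 50.0% → Westside
Overall: Westside 44/98 = 44.9%, Northfield 57/99 = 57.6% → Northfield
Westside wins each credit group but Northfield wins overall — the comparison reverses. Westside's applications skew toward subprime, which has a lower base rate.

Yes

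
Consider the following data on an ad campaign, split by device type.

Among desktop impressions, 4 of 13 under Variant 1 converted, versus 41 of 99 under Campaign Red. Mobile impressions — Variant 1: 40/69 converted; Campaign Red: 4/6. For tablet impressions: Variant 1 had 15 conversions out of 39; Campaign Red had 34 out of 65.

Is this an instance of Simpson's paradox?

Yes

Desktop: Variant 1 4/13 = 30.8%, Campaign Red 41/99 = 41.4% → Campaign Red
Mobile: Variant 1 40/69 = 58.0%, Campaign Red 4/6 = 66.7% → Campaign Red
Tablet: Variant 1 15/39 = 38.5%, Campaign Red 34/65 = 52.3% → Campaign Red
Overall: Variant 1 59/121 = 48.8%, Campaign Red 79/170 = 46.5% → Variant 1
Campaign Red wins each device group but Variant 1 wins overall — the comparison reverses. Campaign Red's impressions skew toward desktop, which has a lower base rate.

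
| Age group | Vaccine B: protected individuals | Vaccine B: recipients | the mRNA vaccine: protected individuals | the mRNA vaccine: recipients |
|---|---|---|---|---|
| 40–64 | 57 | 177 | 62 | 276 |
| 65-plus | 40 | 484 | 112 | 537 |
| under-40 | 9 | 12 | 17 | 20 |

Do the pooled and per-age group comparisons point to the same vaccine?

40–64: Vaccine B 57/177 = 32.2%, the mRNA vaccine 62/276 = 22.5% → Vaccine B
65-plus: Vaccine B 40/484 = 8.3%, the mRNA vaccine 112/537 = 20.9% → the mRNA vaccine
Under-40: Vaccine B 9/12 = 75.0%, the mRNA vaccine 17/20 = 85.0% → the mRNA vaccine
Overall: Vaccine B 106/673 = 15.8%, the mRNA vaccine 191/833 = 22.9% → the mRNA vaccine
Neither sweeps: Vaccine B wins 1 of 3 groups, the mRNA vaccine wins 2. The mRNA vaccine wins overall but not every group — no Simpson reversal.

No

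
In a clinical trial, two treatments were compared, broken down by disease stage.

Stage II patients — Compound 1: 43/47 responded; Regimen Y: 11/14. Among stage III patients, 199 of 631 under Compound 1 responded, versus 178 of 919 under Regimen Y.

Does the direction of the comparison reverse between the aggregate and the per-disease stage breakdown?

No

Stage II: Compound 1 43/47 = 91.5%, Regimen Y 11/14 = 78.6% → Compound 1
Stage III: Compound 1 199/631 = 31.5%, Regimen Y 178/919 = 19.4% → Compound 1
Overall: Compound 1 242/678 = 35.7%, Regimen Y 189/933 = 20.3% → Compound 1
Compound 1 wins overall and in every disease group — no reversal.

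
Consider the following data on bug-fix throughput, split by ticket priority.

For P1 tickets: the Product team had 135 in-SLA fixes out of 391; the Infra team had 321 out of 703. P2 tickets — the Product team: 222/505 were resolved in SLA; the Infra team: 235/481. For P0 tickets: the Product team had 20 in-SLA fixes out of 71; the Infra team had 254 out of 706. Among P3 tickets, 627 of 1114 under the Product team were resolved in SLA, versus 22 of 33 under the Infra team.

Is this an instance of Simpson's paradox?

Yes

P1: the Product team 135/391 = 34.5%, the Infra team 321/703 = 45.7% → the Infra team
P2: the Product team 222/505 = 44.0%, the Infra team 235/481 = 48.9% → the Infra team
P0: the Product team 20/71 = 28.2%, the Infra team 254/706 = 36.0% → the Infra team
P3: the Product team 627/1114 = 56.3%, the Infra team 22/33 = 66.7% → the Infra team
Overall: the Product team 1004/2081 = 48.2%, the Infra team 832/1923 = 43.3% → the Product team
The Infra team wins each ticket group but the Product team wins overall — the comparison reverses. The Infra team's tickets skew toward P0, which has a lower base rate.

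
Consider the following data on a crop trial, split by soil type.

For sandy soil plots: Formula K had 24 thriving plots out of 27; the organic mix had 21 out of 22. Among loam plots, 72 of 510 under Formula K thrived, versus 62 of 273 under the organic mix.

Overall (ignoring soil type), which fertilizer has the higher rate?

Sandy soil: Formula K 24/27 = 88.9%, the organic mix 21/22 = 95.5% → the organic mix
Loam: Formula K 72/510 = 14.1%, the organic mix 62/273 = 22.7% → the organic mix
Overall: Formula K 96/537 = 17.9%, the organic mix 83/295 = 28.1% → the organic mix

the organic mix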